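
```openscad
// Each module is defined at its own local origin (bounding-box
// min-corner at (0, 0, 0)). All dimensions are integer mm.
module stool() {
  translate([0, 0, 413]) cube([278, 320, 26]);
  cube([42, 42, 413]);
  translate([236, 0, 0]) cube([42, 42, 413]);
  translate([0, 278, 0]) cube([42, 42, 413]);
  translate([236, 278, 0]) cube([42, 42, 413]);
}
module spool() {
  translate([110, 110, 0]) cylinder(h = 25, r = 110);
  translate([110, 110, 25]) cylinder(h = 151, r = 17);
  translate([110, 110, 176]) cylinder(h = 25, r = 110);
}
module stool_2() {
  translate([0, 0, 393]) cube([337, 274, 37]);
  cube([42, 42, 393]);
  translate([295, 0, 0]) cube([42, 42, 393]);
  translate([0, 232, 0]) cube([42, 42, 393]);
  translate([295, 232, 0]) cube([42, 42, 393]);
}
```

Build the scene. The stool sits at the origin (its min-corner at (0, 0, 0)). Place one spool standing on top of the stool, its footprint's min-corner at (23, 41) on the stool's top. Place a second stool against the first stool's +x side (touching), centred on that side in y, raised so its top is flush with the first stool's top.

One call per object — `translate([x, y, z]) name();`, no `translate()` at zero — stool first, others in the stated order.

stool();
translate([23, 41, 439]) spool();
translate([278, 23, 9]) stool_2();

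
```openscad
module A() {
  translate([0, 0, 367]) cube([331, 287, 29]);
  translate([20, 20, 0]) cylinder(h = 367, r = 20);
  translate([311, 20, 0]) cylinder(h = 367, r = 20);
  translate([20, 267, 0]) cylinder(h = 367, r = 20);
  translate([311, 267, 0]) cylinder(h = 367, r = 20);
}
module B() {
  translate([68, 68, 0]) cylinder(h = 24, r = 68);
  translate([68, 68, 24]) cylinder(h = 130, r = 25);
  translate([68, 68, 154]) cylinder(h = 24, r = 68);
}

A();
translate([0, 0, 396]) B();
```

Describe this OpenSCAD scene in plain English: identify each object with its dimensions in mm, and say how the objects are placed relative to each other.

A is a four-legged stool. The seat is 331×287 mm, 29 mm thick, top at z = 396 mm. It stands on four round legs, each 40 mm in diameter, from z = 0 to the seat underside, each leg's axis is inset half a diameter from the nearest pair of seat edges (so the leg's bounding box is flush with the corner).

B is a spool: two coaxial disc flanges of radius 68 mm and thickness 24 mm, joined by a core cylinder of radius 25 mm and height 130 mm. The lower flange rests on z = 0 and the three cylinders share a vertical axis.

The spool is on top of the stool.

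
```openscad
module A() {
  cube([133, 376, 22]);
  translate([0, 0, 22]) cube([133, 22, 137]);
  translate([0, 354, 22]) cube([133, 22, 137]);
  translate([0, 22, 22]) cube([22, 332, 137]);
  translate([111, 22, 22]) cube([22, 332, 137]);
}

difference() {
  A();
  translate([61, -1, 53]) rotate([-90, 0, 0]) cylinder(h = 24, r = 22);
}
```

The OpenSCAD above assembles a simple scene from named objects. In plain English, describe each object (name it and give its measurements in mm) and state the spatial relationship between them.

A is an open-topped rectangular box: outside dimensions 133×376×159 mm, with a uniform wall and base thickness of 22 mm. The base is a full 133×376 slab on the floor; four walls sit on top of the base. The front and back walls (the −y and +y sides) span the full width; the two side walls fit between them.

The open box has a circular hole of radius 22 mm through its front wall, centred at (x = 61, z = 53).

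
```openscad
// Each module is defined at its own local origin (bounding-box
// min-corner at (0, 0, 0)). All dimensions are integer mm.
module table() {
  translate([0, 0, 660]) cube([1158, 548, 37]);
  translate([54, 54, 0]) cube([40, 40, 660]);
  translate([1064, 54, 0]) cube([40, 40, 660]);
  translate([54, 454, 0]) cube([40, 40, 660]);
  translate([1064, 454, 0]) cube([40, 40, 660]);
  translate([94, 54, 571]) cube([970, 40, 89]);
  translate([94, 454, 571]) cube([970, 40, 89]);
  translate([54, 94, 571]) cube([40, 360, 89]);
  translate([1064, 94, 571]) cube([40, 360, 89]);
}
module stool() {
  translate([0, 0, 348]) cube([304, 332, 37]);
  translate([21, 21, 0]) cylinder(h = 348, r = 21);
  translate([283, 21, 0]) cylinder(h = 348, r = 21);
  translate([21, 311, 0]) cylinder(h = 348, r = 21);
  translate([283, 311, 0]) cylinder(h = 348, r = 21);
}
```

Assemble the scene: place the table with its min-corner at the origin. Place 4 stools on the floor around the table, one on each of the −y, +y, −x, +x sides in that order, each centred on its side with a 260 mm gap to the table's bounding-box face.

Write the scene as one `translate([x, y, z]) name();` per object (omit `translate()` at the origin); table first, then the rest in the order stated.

table();
translate([427, -592, 0]) stool();
translate([427, 808, 0]) stool();
translate([-564, 108, 0]) stool();
translate([1418, 108, 0]) stool();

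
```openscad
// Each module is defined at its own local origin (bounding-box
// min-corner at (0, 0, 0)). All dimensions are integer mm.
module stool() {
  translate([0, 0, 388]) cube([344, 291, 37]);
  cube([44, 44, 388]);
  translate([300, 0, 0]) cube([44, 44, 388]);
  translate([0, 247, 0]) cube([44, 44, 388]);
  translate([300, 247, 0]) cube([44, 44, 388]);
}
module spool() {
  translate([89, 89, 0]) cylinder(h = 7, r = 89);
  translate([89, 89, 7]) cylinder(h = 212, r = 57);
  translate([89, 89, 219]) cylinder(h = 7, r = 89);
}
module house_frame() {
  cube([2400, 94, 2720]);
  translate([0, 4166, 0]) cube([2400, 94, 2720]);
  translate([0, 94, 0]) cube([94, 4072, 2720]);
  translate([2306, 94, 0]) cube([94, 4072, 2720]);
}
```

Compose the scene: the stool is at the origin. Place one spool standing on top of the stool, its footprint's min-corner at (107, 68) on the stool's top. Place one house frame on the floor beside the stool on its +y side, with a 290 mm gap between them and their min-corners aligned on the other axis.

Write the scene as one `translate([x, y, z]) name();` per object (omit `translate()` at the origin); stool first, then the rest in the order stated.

stool();
translate([107, 68, 425]) spool();
translate([0, 581, 0]) house_frame();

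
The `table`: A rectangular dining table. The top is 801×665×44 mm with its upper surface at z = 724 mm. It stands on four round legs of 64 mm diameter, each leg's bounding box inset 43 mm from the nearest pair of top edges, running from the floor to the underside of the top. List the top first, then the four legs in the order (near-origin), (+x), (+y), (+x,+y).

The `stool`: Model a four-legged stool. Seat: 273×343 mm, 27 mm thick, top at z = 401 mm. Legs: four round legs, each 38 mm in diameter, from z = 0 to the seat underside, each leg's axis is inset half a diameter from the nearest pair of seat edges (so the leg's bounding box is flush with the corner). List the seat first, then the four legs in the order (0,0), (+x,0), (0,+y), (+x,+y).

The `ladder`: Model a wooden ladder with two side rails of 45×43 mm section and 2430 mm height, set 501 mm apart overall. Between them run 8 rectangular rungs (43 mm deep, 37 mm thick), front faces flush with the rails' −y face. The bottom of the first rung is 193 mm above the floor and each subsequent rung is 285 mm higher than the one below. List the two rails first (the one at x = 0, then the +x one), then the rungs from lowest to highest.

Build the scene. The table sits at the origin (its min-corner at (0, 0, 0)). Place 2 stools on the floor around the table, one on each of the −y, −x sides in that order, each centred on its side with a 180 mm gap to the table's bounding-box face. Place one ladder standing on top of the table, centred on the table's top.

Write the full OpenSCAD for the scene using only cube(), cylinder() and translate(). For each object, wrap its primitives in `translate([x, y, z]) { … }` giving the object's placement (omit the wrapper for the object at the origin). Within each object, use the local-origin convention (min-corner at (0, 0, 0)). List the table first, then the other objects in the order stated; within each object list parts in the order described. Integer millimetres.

translate([0, 0, 680]) cube([801, 665, 44]);
translate([75, 75, 0]) cylinder(h = 680, r = 32);
translate([726, 75, 0]) cylinder(h = 680, r = 32);
translate([75, 590, 0]) cylinder(h = 680, r = 32);
translate([726, 590, 0]) cylinder(h = 680, r = 32);
translate([264, -523, 0]) {
  translate([0, 0, 374]) cube([273, 343, 27]);
  translate([19, 19, 0]) cylinder(h = 374, r = 19);
  translate([254, 19, 0]) cylinder(h = 374, r = 19);
  translate([19, 324, 0]) cylinder(h = 374, r = 19);
  translate([254, 324, 0]) cylinder(h = 374, r = 19);
}
translate([-453, 161, 0]) {
  translate([0, 0, 374]) cube([273, 343, 27]);
  translate([19, 19, 0]) cylinder(h = 374, r = 19);
  translate([254, 19, 0]) cylinder(h = 374, r = 19);
  translate([19, 324, 0]) cylinder(h = 374, r = 19);
  translate([254, 324, 0]) cylinder(h = 374, r = 19);
}
translate([150, 311, 724]) {
  cube([45, 43, 2430]);
  translate([456, 0, 0]) cube([45, 43, 2430]);
  translate([45, 0, 193]) cube([411, 43, 37]);
  translate([45, 0, 478]) cube([411, 43, 37]);
  translate([45, 0, 763]) cube([411, 43, 37]);
  translate([45, 0, 1048]) cube([411, 43, 37]);
  translate([45, 0, 1333]) cube([411, 43, 37]);
  translate([45, 0, 1618]) cube([411, 43, 37]);
  translate([45, 0, 1903]) cube([411, 43, 37]);
  translate([45, 0, 2188]) cube([411, 43, 37]);
}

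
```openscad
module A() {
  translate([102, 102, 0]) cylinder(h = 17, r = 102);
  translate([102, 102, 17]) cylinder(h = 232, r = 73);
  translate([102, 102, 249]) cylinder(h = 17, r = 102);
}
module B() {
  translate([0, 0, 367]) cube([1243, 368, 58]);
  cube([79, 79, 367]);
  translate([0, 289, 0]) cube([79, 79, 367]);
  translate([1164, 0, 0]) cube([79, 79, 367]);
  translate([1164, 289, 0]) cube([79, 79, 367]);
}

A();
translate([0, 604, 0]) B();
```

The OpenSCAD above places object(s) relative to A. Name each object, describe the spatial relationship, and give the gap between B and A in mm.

A is a spool. B is a bench. The bench is on the floor beside the spool on its +y side. The gap between the bench and the spool is 400 mm.

The bench's nearest face is 400 mm from the spool's +y face.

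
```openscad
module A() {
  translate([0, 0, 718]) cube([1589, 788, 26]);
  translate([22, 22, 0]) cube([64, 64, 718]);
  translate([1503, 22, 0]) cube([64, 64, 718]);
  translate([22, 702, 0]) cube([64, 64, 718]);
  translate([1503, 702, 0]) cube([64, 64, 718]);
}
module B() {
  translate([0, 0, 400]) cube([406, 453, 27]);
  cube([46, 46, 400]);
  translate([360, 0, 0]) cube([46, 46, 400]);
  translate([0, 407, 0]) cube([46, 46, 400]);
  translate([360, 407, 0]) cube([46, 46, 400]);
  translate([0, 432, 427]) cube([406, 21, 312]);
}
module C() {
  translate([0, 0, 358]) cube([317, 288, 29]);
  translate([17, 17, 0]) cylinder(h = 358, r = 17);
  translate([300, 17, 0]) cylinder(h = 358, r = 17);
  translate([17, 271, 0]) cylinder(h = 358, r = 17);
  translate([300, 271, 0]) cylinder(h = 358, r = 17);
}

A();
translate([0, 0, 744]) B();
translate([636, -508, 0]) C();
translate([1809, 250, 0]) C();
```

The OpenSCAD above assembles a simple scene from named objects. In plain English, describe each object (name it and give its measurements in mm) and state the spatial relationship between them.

A is a table with a 1589×788 mm rectangular top, 26 mm thick, top surface at z = 744 mm, supported by four 64×64 mm square legs, each inset 22 mm from the nearest pair of top edges, running from the floor.

B is a chair: 406×453 mm seat, 27 mm thick, top at z = 427 mm, on four 46 mm square corner legs flush with the seat edges. A 21 mm thick backrest slab spans the full seat width, extending 312 mm above the seat top, its back face flush with the seat's +y edge.

C is a four-legged stool. The seat is 317×288 mm, 29 mm thick, top at z = 387 mm. It stands on four round legs, each 34 mm in diameter, from z = 0 to the seat underside, each leg's axis is inset half a diameter from the nearest pair of seat edges (so the leg's bounding box is flush with the corner).

The chair is on top of the table. Two stools sit around the table at the −y, +x sides.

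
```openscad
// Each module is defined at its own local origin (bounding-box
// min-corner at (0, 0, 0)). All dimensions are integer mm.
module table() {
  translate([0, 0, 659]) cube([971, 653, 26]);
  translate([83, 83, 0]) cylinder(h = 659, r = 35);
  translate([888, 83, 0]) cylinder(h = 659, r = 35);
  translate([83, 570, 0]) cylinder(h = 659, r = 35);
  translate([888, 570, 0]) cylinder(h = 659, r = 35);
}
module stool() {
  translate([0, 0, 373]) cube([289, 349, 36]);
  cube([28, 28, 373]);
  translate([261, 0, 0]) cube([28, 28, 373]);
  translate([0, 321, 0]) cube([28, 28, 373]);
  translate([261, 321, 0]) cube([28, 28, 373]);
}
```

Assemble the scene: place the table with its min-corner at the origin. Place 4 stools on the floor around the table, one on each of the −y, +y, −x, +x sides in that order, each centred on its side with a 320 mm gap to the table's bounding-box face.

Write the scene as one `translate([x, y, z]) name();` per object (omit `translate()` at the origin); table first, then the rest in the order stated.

table();
translate([341, -669, 0]) stool();
translate([341, 973, 0]) stool();
translate([-609, 152, 0]) stool();
translate([1291, 152, 0]) stool();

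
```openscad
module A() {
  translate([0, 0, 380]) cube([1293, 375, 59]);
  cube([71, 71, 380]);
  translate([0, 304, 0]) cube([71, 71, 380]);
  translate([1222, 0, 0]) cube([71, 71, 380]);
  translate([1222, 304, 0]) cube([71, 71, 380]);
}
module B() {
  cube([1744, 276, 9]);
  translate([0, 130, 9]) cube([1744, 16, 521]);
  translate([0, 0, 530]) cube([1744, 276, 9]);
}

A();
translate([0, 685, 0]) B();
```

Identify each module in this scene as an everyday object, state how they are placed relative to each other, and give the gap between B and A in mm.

The I-beam's nearest face is 310 mm from the bench's +y face.

A is a bench. B is an I-beam. The I-beam is on the floor beside the bench on its +y side. The gap between the I-beam and the bench is 310 mm.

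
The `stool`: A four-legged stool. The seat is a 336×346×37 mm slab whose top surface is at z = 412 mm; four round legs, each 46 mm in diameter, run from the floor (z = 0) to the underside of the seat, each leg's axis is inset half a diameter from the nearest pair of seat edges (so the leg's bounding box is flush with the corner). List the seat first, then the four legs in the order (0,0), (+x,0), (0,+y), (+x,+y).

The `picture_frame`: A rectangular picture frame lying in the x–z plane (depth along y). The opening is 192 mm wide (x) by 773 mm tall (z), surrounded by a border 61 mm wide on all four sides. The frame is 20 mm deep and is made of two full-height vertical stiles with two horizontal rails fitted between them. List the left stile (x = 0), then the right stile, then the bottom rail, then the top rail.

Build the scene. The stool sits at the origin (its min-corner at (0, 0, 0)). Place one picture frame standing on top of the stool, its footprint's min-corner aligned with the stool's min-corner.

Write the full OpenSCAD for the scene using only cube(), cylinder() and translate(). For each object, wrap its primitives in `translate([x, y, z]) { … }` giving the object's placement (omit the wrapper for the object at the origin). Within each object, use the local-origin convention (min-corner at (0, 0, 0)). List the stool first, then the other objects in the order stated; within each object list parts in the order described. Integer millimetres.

translate([0, 0, 375]) cube([336, 346, 37]);
translate([23, 23, 0]) cylinder(h = 375, r = 23);
translate([313, 23, 0]) cylinder(h = 375, r = 23);
translate([23, 323, 0]) cylinder(h = 375, r = 23);
translate([313, 323, 0]) cylinder(h = 375, r = 23);
translate([0, 0, 412]) {
  cube([61, 20, 895]);
  translate([253, 0, 0]) cube([61, 20, 895]);
  translate([61, 0, 0]) cube([192, 20, 61]);
  translate([61, 0, 834]) cube([192, 20, 61]);
}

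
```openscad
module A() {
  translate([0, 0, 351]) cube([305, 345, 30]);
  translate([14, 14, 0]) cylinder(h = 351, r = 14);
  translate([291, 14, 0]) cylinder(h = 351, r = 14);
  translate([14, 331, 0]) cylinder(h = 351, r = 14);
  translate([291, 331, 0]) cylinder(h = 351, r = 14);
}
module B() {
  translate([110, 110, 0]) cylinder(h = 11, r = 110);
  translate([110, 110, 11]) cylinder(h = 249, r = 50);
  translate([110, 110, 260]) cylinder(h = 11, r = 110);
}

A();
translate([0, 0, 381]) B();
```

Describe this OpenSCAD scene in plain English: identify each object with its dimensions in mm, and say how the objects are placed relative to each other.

A is a simple wooden stool: a rectangular seat 305 mm (x) by 345 mm (y), 30 mm thick, top face at z = 381 mm, on four round legs, each 28 mm in diameter. The legs rest on z = 0, each leg's axis is inset half a diameter from the nearest pair of seat edges (so the leg's bounding box is flush with the corner).

B is a spool: two coaxial disc flanges of radius 110 mm and thickness 11 mm, joined by a core cylinder of radius 50 mm and height 249 mm. The lower flange rests on z = 0 and the three cylinders share a vertical axis.

The spool is on top of the stool.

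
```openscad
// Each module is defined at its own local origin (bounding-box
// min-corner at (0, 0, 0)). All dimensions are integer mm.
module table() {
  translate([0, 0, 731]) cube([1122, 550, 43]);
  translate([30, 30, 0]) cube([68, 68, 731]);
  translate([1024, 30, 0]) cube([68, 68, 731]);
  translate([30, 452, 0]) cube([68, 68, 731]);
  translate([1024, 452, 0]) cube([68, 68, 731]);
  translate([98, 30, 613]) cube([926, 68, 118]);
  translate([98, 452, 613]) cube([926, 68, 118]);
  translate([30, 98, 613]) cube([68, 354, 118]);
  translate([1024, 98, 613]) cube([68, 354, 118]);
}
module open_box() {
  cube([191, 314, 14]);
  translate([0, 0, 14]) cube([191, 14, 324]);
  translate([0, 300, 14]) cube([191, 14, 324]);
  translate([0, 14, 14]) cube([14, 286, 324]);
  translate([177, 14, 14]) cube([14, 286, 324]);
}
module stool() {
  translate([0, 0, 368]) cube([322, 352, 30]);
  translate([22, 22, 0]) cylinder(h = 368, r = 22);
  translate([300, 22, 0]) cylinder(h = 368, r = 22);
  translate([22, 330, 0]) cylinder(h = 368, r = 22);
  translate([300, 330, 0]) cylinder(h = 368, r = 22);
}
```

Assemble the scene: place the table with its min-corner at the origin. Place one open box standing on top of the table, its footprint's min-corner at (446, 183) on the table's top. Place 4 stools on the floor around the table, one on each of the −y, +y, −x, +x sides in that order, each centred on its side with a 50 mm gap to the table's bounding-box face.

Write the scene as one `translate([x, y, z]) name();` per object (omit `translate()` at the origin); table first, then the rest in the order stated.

table();
translate([446, 183, 774]) open_box();
translate([400, -402, 0]) stool();
translate([400, 600, 0]) stool();
translate([-372, 99, 0]) stool();
translate([1172, 99, 0]) stool();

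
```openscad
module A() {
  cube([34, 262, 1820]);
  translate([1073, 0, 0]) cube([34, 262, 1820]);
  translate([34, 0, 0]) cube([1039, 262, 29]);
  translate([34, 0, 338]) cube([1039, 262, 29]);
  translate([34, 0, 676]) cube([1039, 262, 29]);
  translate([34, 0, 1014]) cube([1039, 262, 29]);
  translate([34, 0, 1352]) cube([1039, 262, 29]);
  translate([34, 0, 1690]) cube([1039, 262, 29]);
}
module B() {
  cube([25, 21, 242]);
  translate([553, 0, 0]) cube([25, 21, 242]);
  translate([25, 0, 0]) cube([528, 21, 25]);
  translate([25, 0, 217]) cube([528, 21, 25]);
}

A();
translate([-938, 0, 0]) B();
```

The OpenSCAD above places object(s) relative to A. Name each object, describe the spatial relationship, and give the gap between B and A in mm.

A is a bookshelf. B is a picture frame. The picture frame is on the floor beside the bookshelf on its −x side. The gap between the picture frame and the bookshelf is 360 mm.

The picture frame's nearest face is 360 mm from the bookshelf's −x face.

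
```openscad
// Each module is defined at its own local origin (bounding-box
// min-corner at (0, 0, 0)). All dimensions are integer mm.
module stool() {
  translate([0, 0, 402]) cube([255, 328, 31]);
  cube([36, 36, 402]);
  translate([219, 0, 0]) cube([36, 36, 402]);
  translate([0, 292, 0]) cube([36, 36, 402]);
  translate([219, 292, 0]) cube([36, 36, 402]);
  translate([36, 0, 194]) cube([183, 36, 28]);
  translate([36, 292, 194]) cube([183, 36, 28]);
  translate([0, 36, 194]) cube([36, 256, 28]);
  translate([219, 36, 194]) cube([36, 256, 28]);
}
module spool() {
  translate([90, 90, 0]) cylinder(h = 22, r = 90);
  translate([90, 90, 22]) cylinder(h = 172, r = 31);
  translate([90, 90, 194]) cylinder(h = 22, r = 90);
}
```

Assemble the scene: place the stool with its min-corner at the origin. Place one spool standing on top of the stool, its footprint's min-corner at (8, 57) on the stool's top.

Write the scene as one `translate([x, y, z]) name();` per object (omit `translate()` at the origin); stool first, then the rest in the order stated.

stool();
translate([8, 57, 433]) spool();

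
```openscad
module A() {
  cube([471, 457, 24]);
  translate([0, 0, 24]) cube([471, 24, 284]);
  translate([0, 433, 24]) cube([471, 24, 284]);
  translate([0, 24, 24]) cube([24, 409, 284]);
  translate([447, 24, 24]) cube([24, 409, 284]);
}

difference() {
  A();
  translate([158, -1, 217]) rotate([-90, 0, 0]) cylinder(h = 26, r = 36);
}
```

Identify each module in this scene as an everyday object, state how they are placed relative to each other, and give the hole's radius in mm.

A is an open box. The open box has a circular hole through its front wall. The hole's radius is 36 mm.

The subtracted cylinder has r = 36 mm.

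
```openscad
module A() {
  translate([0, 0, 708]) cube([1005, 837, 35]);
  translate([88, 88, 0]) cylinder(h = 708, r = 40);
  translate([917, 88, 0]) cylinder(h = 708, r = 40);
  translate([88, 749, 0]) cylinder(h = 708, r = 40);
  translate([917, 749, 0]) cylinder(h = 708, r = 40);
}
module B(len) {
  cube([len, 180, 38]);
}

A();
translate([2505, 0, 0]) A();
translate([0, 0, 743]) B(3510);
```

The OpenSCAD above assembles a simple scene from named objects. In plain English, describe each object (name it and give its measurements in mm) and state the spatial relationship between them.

A is a table: top 1005 mm (x) × 837 mm (y), 35 mm thick, upper face at z = 743 mm, on four round legs of 80 mm diameter, each leg's bounding box inset 48 mm from the nearest pair of top edges, running from z = 0 to the bottom of the top.

B is a rectangular beam 3510 mm long (x), 180 mm deep (y), 38 mm thick (z).

The beam spans the tops of two tables placed 1500 mm apart, resting at z = 743 mm.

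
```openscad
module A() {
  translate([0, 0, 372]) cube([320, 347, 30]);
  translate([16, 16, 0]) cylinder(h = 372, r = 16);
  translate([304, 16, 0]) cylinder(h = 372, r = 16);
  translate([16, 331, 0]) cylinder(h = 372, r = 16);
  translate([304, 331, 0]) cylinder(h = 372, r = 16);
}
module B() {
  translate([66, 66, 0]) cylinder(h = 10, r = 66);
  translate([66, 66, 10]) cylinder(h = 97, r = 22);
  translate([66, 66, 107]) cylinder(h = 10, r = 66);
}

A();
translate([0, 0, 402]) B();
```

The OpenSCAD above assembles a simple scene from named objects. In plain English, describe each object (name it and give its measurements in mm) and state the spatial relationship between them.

A is a four-legged stool. The seat is 320×347 mm, 30 mm thick, top at z = 402 mm. It stands on four round legs, each 32 mm in diameter, from z = 0 to the seat underside, each leg's axis is inset half a diameter from the nearest pair of seat edges (so the leg's bounding box is flush with the corner).

B is a spool: two coaxial disc flanges of radius 66 mm and thickness 10 mm, joined by a core cylinder of radius 22 mm and height 97 mm. The lower flange rests on z = 0 and the three cylinders share a vertical axis.

The spool is on top of the stool.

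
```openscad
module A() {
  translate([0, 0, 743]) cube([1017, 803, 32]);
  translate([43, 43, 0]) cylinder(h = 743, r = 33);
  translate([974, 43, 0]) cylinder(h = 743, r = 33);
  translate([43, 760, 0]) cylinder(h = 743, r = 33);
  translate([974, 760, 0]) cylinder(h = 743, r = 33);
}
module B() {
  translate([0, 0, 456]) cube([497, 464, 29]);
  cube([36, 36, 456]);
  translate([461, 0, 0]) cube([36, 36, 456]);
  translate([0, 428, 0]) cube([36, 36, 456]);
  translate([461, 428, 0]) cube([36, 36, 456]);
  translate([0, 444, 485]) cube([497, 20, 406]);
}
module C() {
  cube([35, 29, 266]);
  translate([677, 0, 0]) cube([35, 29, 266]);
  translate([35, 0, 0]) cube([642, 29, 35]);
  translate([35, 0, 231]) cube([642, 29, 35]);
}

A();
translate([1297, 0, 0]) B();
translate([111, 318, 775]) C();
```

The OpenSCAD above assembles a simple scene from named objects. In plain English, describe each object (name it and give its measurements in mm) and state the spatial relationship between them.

A is a rectangular dining table. The top is 1017×803×32 mm with its upper surface at z = 775 mm. It stands on four round legs of 66 mm diameter, each leg's bounding box inset 10 mm from the nearest pair of top edges, running from the floor to the underside of the top.

B is a chair. The seat is a 497×464×29 mm slab with its top at z = 485 mm, on four 36×36 mm corner legs (flush with the seat edges, standing on z = 0). A flat backrest 20 mm thick, 406 mm tall, spans the full seat width and rises from the seat top along its +y edge, rear face flush with the rear of the seat.

C is a rectangular picture frame lying in the x–z plane (depth along y). The opening is 642 mm wide (x) by 196 mm tall (z), surrounded by a border 35 mm wide on all four sides. The frame is 29 mm deep and is made of two full-height vertical stiles with two horizontal rails fitted between them.

The chair is on the floor beside the table on its +x side. The picture frame is on top of the table.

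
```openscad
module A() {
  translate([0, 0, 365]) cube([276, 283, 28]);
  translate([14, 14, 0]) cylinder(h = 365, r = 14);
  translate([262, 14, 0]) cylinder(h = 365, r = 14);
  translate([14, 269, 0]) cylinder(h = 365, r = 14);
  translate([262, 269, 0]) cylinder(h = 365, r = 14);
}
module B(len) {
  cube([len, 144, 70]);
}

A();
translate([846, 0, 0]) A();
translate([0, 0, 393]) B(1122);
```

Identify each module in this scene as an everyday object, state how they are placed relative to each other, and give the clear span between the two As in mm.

A is a stool. B is a beam. A beam spans the tops of two stools. The clear span between the two stools is 570 mm.

Second stool starts at x = 846; first ends at x = 276; clear span = 846 − 276 = 570 mm.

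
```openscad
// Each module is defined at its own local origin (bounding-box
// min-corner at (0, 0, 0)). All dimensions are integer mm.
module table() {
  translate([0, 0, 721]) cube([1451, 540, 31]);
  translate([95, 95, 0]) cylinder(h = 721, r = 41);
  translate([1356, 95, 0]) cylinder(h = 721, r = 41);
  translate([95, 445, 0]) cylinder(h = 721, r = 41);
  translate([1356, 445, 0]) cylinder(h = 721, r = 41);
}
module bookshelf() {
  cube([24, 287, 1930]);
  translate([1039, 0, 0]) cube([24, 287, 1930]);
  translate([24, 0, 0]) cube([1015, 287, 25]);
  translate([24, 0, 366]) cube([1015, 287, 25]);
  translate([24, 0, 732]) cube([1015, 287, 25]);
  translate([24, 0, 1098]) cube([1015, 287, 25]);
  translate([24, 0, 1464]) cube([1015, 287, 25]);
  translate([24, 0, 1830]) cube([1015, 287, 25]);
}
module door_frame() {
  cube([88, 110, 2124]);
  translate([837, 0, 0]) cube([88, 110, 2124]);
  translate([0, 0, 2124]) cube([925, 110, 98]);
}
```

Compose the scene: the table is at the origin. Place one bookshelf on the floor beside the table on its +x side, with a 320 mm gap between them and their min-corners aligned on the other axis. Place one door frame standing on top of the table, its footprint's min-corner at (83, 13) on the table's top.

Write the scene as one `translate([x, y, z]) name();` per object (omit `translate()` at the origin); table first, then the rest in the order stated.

table();
translate([1771, 0, 0]) bookshelf();
translate([83, 13, 752]) door_frame();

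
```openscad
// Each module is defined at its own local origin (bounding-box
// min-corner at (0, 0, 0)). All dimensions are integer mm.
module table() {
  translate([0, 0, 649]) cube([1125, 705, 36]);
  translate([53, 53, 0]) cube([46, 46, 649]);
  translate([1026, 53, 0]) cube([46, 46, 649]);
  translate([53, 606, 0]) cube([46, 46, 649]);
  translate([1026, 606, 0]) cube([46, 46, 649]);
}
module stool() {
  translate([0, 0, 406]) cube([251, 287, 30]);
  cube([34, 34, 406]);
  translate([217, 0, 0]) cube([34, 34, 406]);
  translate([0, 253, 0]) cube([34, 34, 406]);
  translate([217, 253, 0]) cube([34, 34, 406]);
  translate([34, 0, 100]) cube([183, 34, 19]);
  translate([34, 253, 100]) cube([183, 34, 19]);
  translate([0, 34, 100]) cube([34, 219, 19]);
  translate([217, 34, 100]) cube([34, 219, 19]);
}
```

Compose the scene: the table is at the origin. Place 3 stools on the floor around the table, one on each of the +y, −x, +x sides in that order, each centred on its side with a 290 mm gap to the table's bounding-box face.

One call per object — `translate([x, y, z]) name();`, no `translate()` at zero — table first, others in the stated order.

table();
translate([437, 995, 0]) stool();
translate([-541, 209, 0]) stool();
translate([1415, 209, 0]) stool();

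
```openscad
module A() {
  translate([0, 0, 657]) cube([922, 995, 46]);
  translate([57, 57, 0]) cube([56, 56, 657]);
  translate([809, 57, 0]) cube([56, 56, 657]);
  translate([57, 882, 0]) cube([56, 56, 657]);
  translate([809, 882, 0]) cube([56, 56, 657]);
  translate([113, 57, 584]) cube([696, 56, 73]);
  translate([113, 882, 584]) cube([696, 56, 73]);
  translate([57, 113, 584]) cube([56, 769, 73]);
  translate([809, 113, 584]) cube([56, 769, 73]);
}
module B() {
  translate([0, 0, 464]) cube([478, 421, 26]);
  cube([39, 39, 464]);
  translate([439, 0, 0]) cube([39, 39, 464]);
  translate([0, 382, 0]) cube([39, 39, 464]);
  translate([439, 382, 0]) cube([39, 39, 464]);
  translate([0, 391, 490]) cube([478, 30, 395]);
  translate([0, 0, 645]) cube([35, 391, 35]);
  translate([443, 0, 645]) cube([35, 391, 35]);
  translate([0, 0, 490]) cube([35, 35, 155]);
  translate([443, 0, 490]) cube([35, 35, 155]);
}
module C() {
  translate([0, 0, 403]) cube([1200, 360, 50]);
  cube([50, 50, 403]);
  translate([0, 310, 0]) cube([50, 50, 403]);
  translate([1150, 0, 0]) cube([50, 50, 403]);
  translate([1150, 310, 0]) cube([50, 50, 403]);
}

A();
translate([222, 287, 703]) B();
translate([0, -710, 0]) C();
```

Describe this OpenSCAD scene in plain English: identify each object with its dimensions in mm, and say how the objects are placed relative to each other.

A is a table: top 922 mm (x) × 995 mm (y), 46 mm thick, upper face at z = 703 mm, on four 56×56 mm square legs, each inset 57 mm from the nearest pair of top edges, running from z = 0 to the bottom of the top. Four apron rails, 56 mm thick and 73 mm tall, run between adjacent legs with their top edges flush with the underside of the top and their outer faces flush with the legs' outer faces.

B is a chair. The seat is a 478×421×26 mm slab with its top at z = 490 mm, on four 39×39 mm corner legs (flush with the seat edges, standing on z = 0). A flat backrest 30 mm thick, 395 mm tall, spans the full seat width and rises from the seat top along its +y edge, rear face flush with the rear of the seat. Two armrests of 35×35 mm section run along each side from the seat's front edge to the front of the backrest, top faces 190 mm above the seat top and outer faces flush with the seat's x-edges; a 35×35 mm post under the front of each armrest stands on the seat at the front corner.

C is a bench: a 1200×360 mm seat slab, 50 mm thick, top at z = 453 mm, on four 50×50 mm square legs flush with the seat corners and standing on z = 0.

The chair is on top of the table, centred. The bench is on the floor beside the table on its −y side.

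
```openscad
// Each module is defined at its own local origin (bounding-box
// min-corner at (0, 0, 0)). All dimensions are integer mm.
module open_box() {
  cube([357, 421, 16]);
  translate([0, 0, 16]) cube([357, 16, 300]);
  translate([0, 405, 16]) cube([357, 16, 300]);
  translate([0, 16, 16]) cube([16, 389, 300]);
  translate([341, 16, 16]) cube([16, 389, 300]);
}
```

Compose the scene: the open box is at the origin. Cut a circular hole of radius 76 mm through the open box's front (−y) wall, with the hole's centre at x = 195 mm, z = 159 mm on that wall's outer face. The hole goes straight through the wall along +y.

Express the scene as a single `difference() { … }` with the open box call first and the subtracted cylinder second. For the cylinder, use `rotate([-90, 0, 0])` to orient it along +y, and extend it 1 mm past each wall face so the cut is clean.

difference() {
  open_box();
  translate([195, -1, 159]) rotate([-90, 0, 0]) cylinder(h = 18, r = 76);
}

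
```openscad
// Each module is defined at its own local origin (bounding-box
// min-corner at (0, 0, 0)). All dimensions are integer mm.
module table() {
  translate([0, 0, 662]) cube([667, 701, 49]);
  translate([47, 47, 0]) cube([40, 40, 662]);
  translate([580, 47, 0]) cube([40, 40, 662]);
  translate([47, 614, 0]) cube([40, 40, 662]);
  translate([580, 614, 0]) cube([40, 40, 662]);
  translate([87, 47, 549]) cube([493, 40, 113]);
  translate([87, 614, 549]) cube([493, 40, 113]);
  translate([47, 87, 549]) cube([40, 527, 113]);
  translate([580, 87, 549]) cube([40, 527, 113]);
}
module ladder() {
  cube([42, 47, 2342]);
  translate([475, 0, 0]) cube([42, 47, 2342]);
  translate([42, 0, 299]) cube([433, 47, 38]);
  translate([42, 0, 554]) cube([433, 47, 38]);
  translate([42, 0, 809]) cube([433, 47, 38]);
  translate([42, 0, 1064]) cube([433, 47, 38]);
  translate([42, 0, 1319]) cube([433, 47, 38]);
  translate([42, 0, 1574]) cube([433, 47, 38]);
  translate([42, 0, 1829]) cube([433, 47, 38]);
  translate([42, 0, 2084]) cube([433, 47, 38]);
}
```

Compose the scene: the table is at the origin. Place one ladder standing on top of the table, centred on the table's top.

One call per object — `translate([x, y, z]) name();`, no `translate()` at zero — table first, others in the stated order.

table();
translate([75, 327, 711]) ladder();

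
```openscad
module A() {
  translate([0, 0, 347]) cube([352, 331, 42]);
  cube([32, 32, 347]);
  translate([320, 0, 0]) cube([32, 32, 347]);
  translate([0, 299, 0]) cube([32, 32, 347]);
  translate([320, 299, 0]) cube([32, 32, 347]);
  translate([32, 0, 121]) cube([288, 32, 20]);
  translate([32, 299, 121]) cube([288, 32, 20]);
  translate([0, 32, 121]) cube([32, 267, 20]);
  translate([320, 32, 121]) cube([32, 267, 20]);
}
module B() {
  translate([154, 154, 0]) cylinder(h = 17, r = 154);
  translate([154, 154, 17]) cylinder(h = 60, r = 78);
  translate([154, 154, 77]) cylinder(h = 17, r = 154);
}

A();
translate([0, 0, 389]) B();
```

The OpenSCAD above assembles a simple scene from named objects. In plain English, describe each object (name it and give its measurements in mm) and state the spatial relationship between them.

A is a simple wooden stool: a rectangular seat 352 mm (x) by 331 mm (y), 42 mm thick, top face at z = 389 mm, on four square legs, each 32×32 mm in cross-section. The legs rest on z = 0, each flush with a corner of the seat. Four stretchers, 32 mm wide and 20 mm tall, connect adjacent legs with their undersides at z = 121 mm, each running between the inner faces of the legs it joins and aligned with the legs' outer faces on the other axis.

B is a spool: two coaxial disc flanges of radius 154 mm and thickness 17 mm, joined by a core cylinder of radius 78 mm and height 60 mm. The lower flange rests on z = 0 and the three cylinders share a vertical axis.

The spool is on top of the stool.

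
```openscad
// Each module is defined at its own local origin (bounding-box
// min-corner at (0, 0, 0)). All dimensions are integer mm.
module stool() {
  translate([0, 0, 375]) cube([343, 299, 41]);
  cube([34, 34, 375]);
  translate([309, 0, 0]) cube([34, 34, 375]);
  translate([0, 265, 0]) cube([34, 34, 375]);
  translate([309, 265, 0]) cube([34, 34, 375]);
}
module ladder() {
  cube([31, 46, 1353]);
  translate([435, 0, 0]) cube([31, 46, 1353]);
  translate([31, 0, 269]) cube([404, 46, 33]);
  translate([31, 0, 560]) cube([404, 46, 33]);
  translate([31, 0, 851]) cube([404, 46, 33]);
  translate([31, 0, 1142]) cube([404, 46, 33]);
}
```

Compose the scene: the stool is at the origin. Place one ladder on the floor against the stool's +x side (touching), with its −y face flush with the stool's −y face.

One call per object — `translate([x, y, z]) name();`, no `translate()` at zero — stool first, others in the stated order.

stool();
translate([343, 0, 0]) ladder();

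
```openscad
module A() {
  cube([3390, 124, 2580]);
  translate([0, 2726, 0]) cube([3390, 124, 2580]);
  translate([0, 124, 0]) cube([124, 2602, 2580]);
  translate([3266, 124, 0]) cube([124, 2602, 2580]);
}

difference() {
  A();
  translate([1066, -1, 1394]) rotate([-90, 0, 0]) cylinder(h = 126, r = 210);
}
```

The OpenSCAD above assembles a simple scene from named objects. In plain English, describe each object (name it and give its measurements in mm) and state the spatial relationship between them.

A is a box-shaped house frame (walls only): outside footprint 3390×2850 mm, wall height 2580 mm, wall thickness 124 mm. The two y-facing walls run the full x-width; the two x-facing walls fit between the inner faces of the y-facing walls.

The house frame has a circular hole of radius 210 mm through its front wall, centred at (x = 1066, z = 1394).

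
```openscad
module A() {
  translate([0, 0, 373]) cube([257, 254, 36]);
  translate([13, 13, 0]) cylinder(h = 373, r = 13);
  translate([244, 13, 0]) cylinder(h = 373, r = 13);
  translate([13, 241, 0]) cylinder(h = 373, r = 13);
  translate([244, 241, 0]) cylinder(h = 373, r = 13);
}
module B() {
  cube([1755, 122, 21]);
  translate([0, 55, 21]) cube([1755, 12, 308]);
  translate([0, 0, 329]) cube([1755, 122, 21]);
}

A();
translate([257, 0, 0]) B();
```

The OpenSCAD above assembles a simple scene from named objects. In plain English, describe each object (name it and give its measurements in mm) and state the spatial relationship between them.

A is a four-legged stool. The seat is a 257×254×36 mm slab whose top surface is at z = 409 mm; four round legs, each 26 mm in diameter, run from the floor (z = 0) to the underside of the seat, each leg's axis is inset half a diameter from the nearest pair of seat edges (so the leg's bounding box is flush with the corner).

B is an I-beam lying along x, 1755 mm long. Overall section height 350 mm. Two flanges 122 mm wide (y) and 21 mm thick, one on the floor and one at the top; a web 12 mm thick runs between them, centred on the flange width.

The I-beam is against the stool's +x side, with their −y faces flush.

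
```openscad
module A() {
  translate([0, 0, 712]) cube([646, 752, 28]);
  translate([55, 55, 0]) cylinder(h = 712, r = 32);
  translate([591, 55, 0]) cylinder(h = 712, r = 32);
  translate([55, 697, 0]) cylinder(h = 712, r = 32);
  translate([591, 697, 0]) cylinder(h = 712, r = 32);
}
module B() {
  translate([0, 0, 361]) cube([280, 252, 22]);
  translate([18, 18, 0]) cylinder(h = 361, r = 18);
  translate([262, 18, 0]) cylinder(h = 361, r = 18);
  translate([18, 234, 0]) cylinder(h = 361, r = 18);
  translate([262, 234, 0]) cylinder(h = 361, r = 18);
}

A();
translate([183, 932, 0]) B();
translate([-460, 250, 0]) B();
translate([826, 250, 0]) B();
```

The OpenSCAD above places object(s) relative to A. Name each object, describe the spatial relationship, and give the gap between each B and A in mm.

Each stool's nearest face is 180 mm from the table's bounding box.

A is a table. B is a stool. Three stools sit around the table at the +y, −x, +x sides. The gap between each stool and the table is 180 mm.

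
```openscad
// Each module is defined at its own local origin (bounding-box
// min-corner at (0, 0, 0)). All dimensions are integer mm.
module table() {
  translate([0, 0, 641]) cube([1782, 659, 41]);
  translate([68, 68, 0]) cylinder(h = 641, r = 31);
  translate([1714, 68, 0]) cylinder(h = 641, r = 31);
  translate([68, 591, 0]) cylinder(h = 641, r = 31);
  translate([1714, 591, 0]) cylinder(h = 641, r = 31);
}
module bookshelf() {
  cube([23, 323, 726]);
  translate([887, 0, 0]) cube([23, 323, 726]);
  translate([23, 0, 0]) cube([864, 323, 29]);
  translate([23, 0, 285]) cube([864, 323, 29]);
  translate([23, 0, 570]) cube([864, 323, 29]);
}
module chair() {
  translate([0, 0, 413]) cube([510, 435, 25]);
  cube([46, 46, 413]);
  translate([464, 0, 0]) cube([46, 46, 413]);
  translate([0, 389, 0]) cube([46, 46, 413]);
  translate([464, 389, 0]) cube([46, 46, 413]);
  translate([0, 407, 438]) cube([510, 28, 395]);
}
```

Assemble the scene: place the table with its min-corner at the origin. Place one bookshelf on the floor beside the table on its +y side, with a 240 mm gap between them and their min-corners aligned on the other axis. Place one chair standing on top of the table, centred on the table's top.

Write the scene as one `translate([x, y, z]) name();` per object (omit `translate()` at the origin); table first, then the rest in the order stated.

table();
translate([0, 899, 0]) bookshelf();
translate([636, 112, 682]) chair();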